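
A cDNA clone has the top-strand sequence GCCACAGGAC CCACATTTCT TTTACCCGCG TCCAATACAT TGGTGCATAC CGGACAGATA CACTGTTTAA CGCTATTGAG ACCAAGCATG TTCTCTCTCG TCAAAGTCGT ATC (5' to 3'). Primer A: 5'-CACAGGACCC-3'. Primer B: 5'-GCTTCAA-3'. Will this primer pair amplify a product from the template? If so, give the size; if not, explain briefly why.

Primer B (GCTTCAA) does not match the top strand, and its reverse complement TTGAAGC does not match either.
With no annealing site for primer B, no amplification occurs.

No product — primer B has no binding site in the template.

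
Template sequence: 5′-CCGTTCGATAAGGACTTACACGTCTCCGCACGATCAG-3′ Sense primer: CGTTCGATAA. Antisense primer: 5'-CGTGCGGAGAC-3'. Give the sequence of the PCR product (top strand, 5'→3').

The forward primer matches the template at positions 2–11.
The reverse primer's reverse complement is GTCTCCGCACG, which matches the template at positions 22–32.
The product is the template from position 2 through 32 (31 bp).

5'-CGTTCGATAAGGACTTACACGTCTCCGCACG-3'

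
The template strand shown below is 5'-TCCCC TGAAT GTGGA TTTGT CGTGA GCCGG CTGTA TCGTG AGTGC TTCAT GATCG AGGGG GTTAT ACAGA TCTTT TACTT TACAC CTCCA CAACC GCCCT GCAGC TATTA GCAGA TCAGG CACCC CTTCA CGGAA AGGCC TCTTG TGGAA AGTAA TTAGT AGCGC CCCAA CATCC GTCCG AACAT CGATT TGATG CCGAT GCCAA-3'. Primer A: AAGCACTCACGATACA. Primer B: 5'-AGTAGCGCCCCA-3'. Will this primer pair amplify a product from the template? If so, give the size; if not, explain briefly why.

No product — the primers' 3' ends point away from each other.

Primer A (AAGCACTCACGATACA) has reverse complement TGTATCGTGAGTGCTT, which matches the top strand at positions 32–47; primer A anneals to the top strand there with its 3' end pointing upstream toward position 32.
Primer B (AGTAGCGCCCCA) matches the top strand directly at positions 158–169; it anneals to the bottom strand with its 3' end pointing downstream toward position 169.
The 3' ends diverge (primer A extends toward position 1, primer B toward position 205), so the primers never converge on a shared product.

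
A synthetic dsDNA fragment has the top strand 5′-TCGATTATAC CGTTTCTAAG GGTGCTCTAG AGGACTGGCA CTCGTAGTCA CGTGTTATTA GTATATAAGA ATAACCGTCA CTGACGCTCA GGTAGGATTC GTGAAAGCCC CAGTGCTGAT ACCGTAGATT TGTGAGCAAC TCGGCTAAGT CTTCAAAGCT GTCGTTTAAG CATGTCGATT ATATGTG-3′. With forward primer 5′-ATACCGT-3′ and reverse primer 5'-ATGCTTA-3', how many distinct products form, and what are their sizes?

Two products: 167 bp, 55 bp

The forward primer ATACCGT matches the top strand at positions 7–13, 119–125.
The reverse primer's reverse complement is TAAGCAT, matching at positions 167–173.
Each forward site pairs with the reverse site to give a product ending at position 173: sizes 167, 55 bp.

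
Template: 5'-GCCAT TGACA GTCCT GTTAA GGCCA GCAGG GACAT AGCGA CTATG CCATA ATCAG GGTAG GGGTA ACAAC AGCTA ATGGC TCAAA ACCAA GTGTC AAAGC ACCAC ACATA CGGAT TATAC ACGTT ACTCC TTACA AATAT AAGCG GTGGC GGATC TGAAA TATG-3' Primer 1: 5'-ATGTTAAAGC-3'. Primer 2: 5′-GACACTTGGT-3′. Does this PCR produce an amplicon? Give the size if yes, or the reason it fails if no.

No product — primer 1 has no binding site in the template.

Primer 1 (ATGTTAAAGC) does not match the top strand, and its reverse complement GCTTTAACAT does not match either.
With no annealing site for primer 1, no amplification occurs.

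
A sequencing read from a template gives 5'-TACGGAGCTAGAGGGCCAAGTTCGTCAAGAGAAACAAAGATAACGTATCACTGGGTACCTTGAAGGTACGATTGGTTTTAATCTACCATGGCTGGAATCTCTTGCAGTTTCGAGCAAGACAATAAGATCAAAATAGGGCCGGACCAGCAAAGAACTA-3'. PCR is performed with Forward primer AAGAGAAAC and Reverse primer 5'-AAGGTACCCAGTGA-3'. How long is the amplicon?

35 bp

Forward primer AAGAGAAAC is found on the top strand at positions 27–35.
Taking the reverse complement of AAGGTACCCAGTGA gives TCACTGGGTACCTT, found at positions 48–61 on the template; the primer anneals here to the top strand with its 3' end pointing upstream.
Product length = (reverse-primer end) − (forward-primer start) + 1 = 61 − 27 + 1 = 35 bp.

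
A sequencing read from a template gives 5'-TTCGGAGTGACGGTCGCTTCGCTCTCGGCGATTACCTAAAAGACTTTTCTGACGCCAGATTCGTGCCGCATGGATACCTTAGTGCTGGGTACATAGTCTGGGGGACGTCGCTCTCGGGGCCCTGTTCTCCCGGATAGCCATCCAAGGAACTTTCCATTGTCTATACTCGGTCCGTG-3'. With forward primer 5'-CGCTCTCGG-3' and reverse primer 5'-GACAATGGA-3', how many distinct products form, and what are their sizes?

Two products: 142 bp, 53 bp

The forward primer CGCTCTCGG matches the top strand at positions 20–28, 109–117.
The reverse primer's reverse complement is TCCATTGTC, matching at positions 153–161.
Each forward site pairs with the reverse site to give a product ending at position 161: sizes 142, 53 bp.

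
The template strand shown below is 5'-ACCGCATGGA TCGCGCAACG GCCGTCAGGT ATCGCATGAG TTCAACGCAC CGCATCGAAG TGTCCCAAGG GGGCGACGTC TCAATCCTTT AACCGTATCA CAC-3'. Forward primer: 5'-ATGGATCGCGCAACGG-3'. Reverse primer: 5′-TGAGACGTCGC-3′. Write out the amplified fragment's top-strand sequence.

5'-ATGGATCGCGCAACGGCCGTCAGGTATCGCATGAGTTCAACGCACCGCATCGAAGTGTCCCAAGGGGGCGACGTCTCA-3'

The forward primer matches the template at positions 6–21.
The reverse primer's reverse complement is GCGACGTCTCA, which matches the template at positions 73–83.
The product is the template from position 6 through 83 (78 bp).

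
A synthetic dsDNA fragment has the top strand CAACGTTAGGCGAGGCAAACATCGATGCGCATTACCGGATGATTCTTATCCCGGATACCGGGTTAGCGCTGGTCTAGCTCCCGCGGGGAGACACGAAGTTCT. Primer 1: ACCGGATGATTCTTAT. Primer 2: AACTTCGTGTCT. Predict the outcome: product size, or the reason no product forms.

Primer 1 (ACCGGATGATTCTTAT) matches the top strand at positions 34–49; it acts as a forward primer.
Primer 2's reverse complement is AGACACGAAGTT, matching the top strand at positions 89–100; it acts as a reverse primer.
The 3' ends face each other across positions 34–100, giving a 67 bp product.

Yes — a 67 bp product.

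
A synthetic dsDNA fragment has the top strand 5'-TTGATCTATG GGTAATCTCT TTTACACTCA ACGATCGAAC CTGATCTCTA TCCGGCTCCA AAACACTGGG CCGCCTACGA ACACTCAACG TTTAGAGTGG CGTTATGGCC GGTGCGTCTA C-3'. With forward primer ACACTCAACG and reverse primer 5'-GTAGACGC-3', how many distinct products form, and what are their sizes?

Two products: 98 bp, 41 bp

The forward primer ACACTCAACG matches the top strand at positions 24–33, 81–90.
The reverse primer's reverse complement is GCGTCTAC, matching at positions 114–121.
Each forward site pairs with the reverse site to give a product ending at position 121: sizes 98, 41 bp.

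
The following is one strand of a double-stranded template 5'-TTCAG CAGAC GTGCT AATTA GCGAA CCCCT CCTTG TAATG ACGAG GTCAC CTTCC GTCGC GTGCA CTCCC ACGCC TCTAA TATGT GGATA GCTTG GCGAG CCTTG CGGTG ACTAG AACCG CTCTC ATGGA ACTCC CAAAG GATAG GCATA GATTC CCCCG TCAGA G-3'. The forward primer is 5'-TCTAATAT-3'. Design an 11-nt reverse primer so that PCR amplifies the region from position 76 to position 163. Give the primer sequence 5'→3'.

The product's 3' end on the top strand is position 163.
The reverse primer anneals to the top strand over positions 153–163, i.e. to TTCCCCCGTCA.
Its sequence written 5'→3' is the reverse complement: TGACGGGGGAA.

5'-TGACGGGGGAA-3'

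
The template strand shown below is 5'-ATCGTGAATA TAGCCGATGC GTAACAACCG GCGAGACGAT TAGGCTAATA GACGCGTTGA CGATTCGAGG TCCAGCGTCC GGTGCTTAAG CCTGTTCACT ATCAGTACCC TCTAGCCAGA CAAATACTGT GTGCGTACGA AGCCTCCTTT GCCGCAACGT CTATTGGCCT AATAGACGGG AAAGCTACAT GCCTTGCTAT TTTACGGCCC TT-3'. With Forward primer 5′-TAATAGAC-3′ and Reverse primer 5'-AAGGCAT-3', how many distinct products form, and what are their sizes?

The forward primer TAATAGAC matches the top strand at positions 46–53, 170–177.
The reverse primer's reverse complement is ATGCCTT, matching at positions 189–195.
Each forward site pairs with the reverse site to give a product ending at position 195: sizes 150, 26 bp.

Two products: 150 bp, 26 bp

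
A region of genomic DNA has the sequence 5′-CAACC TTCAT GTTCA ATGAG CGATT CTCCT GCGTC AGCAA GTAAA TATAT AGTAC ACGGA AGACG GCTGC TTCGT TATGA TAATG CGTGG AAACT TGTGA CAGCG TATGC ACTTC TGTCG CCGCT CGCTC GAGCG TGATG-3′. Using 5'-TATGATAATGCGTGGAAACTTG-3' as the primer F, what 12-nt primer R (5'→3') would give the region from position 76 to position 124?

The product's 3' end on the top strand is position 124.
The reverse primer anneals to the top strand over positions 113–124, i.e. to TTCTGTCGCCGC.
Its sequence written 5'→3' is the reverse complement: GCGGCGACAGAA.

5'-GCGGCGACAGAA-3'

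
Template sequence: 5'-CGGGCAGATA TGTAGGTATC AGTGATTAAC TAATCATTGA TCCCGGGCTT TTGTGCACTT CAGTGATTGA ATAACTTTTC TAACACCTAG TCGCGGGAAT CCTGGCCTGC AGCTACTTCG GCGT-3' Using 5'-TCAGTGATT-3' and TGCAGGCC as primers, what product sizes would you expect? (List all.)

93 bp, 52 bp

The forward primer TCAGTGATT matches the top strand at positions 19–27, 60–68.
The reverse primer's reverse complement is GGCCTGCA, matching at positions 104–111.
Each forward site pairs with the reverse site to give a product ending at position 111: sizes 93, 52 bp.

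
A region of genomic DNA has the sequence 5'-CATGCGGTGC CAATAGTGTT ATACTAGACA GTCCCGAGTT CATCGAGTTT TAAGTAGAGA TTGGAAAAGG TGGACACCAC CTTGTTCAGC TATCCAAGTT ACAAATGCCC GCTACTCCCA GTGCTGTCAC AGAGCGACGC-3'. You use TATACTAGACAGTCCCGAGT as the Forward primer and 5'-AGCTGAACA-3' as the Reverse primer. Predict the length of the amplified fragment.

Forward primer TATACTAGACAGTCCCGAGT is found on the top strand at positions 20–39.
The reverse primer's reverse complement is TGTTCAGCT, which matches the template at positions 83–91.
Amplicon spans positions 20–91: 72 bp.

72 bp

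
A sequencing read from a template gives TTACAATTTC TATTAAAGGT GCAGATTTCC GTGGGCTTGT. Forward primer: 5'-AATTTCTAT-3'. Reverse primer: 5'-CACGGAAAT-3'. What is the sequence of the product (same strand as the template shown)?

The forward primer matches the template at positions 5–13.
The reverse primer's reverse complement is ATTTCCGTG, which matches the template at positions 25–33.
The product is the template from position 5 through 33 (29 bp).

5'-AATTTCTATTAAAGGTGCAGATTTCCGTG-3'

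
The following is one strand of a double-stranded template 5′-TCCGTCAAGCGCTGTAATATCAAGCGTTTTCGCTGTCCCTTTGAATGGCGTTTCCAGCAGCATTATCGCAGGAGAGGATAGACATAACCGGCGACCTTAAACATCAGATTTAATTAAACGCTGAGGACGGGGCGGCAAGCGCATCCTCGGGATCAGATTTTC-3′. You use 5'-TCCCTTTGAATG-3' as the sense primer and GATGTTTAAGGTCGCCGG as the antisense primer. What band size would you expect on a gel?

Forward primer TCCCTTTGAATG is found on the top strand at positions 36–47.
Reverse complement of the reverse primer: CCGGCGACCTTAAACATC. This occurs on the top strand at positions 88–105.
The product runs from position 36 to position 105, so its length is 105 − 36 + 1 = 70 bp.

70 bp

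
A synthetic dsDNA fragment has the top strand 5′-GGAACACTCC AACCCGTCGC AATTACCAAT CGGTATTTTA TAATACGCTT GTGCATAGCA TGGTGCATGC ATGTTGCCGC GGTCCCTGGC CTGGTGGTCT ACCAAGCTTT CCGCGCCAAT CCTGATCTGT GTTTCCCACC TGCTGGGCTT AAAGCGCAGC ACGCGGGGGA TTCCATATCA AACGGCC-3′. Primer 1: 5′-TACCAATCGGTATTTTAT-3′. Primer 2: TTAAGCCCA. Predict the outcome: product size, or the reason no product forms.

Primer 1 (TACCAATCGGTATTTTAT) matches the top strand at positions 24–41; it acts as a forward primer.
Primer 2's reverse complement is TGGGCTTAA, matching the top strand at positions 144–152; it acts as a reverse primer.
The 3' ends face each other across positions 24–152, giving a 129 bp product.

Yes — a 129 bp product.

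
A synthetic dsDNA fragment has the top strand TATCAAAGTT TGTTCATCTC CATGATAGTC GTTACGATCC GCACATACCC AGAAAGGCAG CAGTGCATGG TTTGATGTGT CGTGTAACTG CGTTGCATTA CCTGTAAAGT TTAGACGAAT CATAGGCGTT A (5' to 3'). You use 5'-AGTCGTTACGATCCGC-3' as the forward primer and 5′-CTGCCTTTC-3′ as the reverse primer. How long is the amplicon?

The forward primer matches the template at positions 27–42.
Reverse complement of the reverse primer: GAAAGGCAG. This occurs on the top strand at positions 52–60.
Product length = (reverse-primer end) − (forward-primer start) + 1 = 60 − 27 + 1 = 34 bp.

34 bp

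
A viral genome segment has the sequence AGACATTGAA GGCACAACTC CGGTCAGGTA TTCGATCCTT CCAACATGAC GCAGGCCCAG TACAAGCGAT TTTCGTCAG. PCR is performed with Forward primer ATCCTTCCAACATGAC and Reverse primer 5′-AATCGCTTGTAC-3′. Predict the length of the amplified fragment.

37 bp

Forward primer ATCCTTCCAACATGAC is found on the top strand at positions 35–50.
The reverse primer's reverse complement is GTACAAGCGATT, which matches the template at positions 60–71.
Product length = (reverse-primer end) − (forward-primer start) + 1 = 71 − 35 + 1 = 37 bp.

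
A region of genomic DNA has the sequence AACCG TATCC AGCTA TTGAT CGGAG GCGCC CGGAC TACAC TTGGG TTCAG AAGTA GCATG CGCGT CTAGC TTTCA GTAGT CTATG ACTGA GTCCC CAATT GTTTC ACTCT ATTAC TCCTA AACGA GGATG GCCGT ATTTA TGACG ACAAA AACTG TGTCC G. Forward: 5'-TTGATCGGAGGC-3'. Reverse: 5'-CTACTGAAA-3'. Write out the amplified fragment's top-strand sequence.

5'-TTGATCGGAGGCGCCCGGACTACACTTGGGTTCAGAAGTAGCATGCGCGTCTAGCTTTCAGTAG-3'

Forward primer TTGATCGGAGGC is found on the top strand at positions 16–27.
Taking the reverse complement of CTACTGAAA gives TTTCAGTAG, found at positions 71–79 on the template; the primer anneals here to the top strand with its 3' end pointing upstream.
The product is the template from position 16 through 79 (64 bp).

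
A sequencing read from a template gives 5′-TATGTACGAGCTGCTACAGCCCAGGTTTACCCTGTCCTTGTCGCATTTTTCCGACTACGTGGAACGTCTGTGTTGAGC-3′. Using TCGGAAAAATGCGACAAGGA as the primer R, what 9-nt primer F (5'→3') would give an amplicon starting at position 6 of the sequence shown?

5'-ACGAGCTGC-3'

The reverse primer's reverse complement TCCTTGTCGCATTTTTCCGA matches the template at positions 35–54; the product starts at position 6.
The forward primer is identical to the top strand over positions 6–14: ACGAGCTGC.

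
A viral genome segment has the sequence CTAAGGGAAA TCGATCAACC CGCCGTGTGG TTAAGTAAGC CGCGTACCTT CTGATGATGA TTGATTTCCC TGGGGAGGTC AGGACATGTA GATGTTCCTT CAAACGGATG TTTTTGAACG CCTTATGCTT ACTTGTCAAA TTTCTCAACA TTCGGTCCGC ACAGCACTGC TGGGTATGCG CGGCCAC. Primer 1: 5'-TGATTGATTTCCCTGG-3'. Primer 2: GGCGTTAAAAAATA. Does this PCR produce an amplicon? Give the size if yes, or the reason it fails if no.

Primer 2 (GGCGTTAAAAAATA) does not match the top strand, and its reverse complement TATTTTTTAACGCC does not match either.
With no annealing site for primer 2, no amplification occurs.

No product — primer 2 has no binding site in the template.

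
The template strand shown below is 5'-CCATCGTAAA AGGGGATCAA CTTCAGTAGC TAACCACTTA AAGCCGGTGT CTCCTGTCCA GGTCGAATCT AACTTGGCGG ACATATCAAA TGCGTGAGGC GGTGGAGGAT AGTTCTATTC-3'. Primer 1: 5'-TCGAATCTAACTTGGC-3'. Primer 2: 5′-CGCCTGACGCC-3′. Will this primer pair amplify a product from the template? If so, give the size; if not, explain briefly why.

Primer 2 (CGCCTGACGCC) does not match the top strand, and its reverse complement GGCGTCAGGCG does not match either.
With no annealing site for primer 2, no amplification occurs.

No product — primer 2 has no binding site in the template.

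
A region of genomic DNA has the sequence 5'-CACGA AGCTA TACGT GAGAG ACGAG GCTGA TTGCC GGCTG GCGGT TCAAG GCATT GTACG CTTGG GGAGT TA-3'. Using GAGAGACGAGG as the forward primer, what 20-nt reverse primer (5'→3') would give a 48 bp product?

5'-AAGCGTACAATGCCTTGAAC-3'

The forward primer binds at positions 16–26, so a 48 bp product ends at position 16 + 48 − 1 = 63.
The reverse primer anneals to the top strand over positions 44–63, i.e. to GTTCAAGGCATTGTACGCTT.
Its sequence written 5'→3' is the reverse complement: AAGCGTACAATGCCTTGAAC.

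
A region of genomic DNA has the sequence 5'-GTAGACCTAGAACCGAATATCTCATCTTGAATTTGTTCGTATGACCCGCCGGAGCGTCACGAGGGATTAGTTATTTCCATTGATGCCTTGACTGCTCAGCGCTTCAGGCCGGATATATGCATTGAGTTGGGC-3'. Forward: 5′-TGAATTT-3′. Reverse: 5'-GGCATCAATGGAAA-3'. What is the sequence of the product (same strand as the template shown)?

Scanning the template, TGAATTT occurs at positions 28–34; this primer anneals to the bottom strand there with its 3' end pointing downstream.
Taking the reverse complement of GGCATCAATGGAAA gives TTTCCATTGATGCC, found at positions 74–87 on the template; the primer anneals here to the top strand with its 3' end pointing upstream.
The product is the template from position 28 through 87 (60 bp).

5'-TGAATTTGTTCGTATGACCCGCCGGAGCGTCACGAGGGATTAGTTATTTCCATTGATGCC-3'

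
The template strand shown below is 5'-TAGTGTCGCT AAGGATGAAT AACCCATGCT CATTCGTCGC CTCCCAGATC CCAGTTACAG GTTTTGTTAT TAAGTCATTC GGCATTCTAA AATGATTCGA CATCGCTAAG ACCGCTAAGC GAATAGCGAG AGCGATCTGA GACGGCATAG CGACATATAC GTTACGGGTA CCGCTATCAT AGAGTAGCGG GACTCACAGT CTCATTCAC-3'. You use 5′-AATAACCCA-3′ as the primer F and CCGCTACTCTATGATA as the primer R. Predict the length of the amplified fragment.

The forward primer matches the template at positions 18–26.
The reverse primer's reverse complement is TATCATAGAGTAGCGG, which matches the template at positions 175–190.
Amplicon spans positions 18–190: 173 bp.

173 bp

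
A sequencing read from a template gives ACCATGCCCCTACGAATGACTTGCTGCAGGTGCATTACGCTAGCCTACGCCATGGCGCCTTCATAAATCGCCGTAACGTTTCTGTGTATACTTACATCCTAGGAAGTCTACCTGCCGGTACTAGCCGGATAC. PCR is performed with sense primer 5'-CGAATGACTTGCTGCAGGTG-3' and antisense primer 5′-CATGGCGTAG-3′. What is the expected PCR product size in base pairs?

42 bp

Forward primer CGAATGACTTGCTGCAGGTG is found on the top strand at positions 13–32.
Taking the reverse complement of CATGGCGTAG gives CTACGCCATG, found at positions 45–54 on the template; the primer anneals here to the top strand with its 3' end pointing upstream.
Amplicon spans positions 13–54: 42 bp.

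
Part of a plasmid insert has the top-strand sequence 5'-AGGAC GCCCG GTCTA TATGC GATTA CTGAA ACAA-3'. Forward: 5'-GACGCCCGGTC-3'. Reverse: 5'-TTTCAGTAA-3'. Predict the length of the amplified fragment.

Scanning the template, GACGCCCGGTC occurs at positions 3–13; this primer anneals to the bottom strand there with its 3' end pointing downstream.
The reverse primer's reverse complement is TTACTGAAA, which matches the template at positions 23–31.
Amplicon spans positions 3–31: 29 bp.

29 bp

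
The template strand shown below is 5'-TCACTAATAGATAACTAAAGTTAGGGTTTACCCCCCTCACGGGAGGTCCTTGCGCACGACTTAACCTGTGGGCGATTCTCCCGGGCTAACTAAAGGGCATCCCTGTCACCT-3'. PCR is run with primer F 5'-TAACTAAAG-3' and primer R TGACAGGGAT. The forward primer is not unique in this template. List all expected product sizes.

The forward primer TAACTAAAG matches the top strand at positions 12–20, 87–95.
The reverse primer's reverse complement is ATCCCTGTCA, matching at positions 99–108.
Each forward site pairs with the reverse site to give a product ending at position 108: sizes 97, 22 bp.

97 bp, 22 bp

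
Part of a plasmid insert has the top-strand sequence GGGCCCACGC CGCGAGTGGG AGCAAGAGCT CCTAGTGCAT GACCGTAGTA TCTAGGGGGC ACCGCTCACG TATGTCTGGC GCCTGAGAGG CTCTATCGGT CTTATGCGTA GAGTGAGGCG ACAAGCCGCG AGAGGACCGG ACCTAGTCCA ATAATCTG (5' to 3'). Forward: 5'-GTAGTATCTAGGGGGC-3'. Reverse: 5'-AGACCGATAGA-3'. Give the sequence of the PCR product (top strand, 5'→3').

5'-GTAGTATCTAGGGGGCACCGCTCACGTATGTCTGGCGCCTGAGAGGCTCTATCGGTCT-3'

Forward primer GTAGTATCTAGGGGGC is found on the top strand at positions 45–60.
The reverse primer's reverse complement is TCTATCGGTCT, which matches the template at positions 92–102.
The product is the template from position 45 through 102 (58 bp).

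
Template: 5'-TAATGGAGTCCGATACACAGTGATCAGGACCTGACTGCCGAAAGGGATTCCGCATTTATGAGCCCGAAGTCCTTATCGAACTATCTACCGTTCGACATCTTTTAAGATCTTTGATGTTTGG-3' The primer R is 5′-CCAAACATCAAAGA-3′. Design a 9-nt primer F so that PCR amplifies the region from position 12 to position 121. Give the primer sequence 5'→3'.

The reverse primer's reverse complement TCTTTGATGTTTGG matches the template at positions 108–121; the product starts at position 12.
The forward primer is identical to the top strand over positions 12–20: GATACACAG.

5'-GATACACAG-3'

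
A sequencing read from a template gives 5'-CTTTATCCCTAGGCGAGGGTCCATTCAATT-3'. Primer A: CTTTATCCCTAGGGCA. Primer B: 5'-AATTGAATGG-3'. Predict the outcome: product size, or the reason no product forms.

Primer A (CTTTATCCCTAGGGCA) does not match the top strand, and its reverse complement TGCCCTAGGGATAAAG does not match either.
With no annealing site for primer A, no amplification occurs.

No product — primer A has no binding site in the template.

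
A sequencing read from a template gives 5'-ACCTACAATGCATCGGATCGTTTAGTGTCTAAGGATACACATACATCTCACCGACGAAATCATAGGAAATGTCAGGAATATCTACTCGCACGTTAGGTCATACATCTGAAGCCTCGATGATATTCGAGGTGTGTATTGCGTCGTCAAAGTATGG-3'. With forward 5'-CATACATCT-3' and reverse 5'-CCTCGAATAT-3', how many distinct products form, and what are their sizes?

The forward primer CATACATCT matches the top strand at positions 40–48, 99–107.
The reverse primer's reverse complement is ATATTCGAGG, matching at positions 120–129.
Each forward site pairs with the reverse site to give a product ending at position 129: sizes 90, 31 bp.

Two products: 90 bp, 31 bp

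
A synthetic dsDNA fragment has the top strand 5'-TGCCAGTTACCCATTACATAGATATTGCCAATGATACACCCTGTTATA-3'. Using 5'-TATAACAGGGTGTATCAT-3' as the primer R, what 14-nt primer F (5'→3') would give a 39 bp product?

5'-CCCATTACATAGAT-3'

The reverse primer's reverse complement ATGATACACCCTGTTATA matches the template at positions 31–48, so the product ends at position 48.
A 39 bp product then starts at position 48 − 39 + 1 = 10.
The forward primer is identical to the top strand there: CCCATTACATAGAT.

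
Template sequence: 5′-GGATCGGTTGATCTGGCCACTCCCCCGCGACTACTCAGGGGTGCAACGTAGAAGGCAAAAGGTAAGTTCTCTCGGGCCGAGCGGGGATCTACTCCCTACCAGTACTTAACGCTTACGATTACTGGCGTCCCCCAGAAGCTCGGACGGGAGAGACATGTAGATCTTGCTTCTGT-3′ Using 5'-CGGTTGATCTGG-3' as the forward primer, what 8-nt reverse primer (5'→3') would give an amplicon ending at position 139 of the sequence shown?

The forward primer binds at positions 5–16; the product's 3' end on the top strand is position 139.
The reverse primer anneals to the top strand over positions 132–139, i.e. to CCAGAAGC.
Its sequence written 5'→3' is the reverse complement: GCTTCTGG.

5'-GCTTCTGG-3'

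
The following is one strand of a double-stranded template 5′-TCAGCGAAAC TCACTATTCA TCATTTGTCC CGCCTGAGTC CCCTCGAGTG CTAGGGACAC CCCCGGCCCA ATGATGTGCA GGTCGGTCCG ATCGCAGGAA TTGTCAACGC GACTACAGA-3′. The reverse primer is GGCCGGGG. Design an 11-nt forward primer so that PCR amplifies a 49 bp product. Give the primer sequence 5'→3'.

The reverse primer's reverse complement CCCCGGCC matches the template at positions 61–68, so the product ends at position 68.
A 49 bp product then starts at position 68 − 49 + 1 = 20.
The forward primer is identical to the top strand there: ATCATTTGTCC.

5'-ATCATTTGTCC-3'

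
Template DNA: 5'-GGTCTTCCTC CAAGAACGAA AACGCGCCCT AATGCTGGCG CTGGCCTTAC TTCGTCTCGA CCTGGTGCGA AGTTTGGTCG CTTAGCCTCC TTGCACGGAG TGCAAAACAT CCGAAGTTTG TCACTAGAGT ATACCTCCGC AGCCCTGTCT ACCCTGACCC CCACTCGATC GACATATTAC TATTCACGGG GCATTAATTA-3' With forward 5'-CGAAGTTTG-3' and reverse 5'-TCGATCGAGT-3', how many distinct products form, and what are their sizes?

Two products: 105 bp, 61 bp

The forward primer CGAAGTTTG matches the top strand at positions 68–76, 112–120.
The reverse primer's reverse complement is ACTCGATCGA, matching at positions 163–172.
Each forward site pairs with the reverse site to give a product ending at position 172: sizes 105, 61 bp.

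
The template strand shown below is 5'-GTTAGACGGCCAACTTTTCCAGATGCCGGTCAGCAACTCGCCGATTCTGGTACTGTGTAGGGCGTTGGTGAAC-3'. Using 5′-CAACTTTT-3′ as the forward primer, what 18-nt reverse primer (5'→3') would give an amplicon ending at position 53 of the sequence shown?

The forward primer binds at positions 11–18; the product's 3' end on the top strand is position 53.
The reverse primer anneals to the top strand over positions 36–53, i.e. to ACTCGCCGATTCTGGTAC.
Its sequence written 5'→3' is the reverse complement: GTACCAGAATCGGCGAGT.

5'-GTACCAGAATCGGCGAGT-3'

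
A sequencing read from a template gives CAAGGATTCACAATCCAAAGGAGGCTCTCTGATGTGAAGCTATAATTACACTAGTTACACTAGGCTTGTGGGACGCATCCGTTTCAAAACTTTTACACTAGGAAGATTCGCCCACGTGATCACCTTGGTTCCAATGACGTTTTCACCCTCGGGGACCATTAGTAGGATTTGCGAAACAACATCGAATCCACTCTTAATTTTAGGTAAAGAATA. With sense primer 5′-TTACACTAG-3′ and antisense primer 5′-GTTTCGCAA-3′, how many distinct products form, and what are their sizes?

Three products: 132 bp, 123 bp, 85 bp

The forward primer TTACACTAG matches the top strand at positions 46–54, 55–63, 93–101.
The reverse primer's reverse complement is TTGCGAAAC, matching at positions 169–177.
Each forward site pairs with the reverse site to give a product ending at position 177: sizes 132, 123, 85 bp.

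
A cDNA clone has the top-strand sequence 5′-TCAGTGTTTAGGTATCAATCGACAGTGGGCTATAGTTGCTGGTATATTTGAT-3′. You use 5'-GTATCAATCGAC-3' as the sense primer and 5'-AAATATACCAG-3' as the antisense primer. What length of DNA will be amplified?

The forward primer matches the template at positions 12–23.
Taking the reverse complement of AAATATACCAG gives CTGGTATATTT, found at positions 39–49 on the template; the primer anneals here to the top strand with its 3' end pointing upstream.
The product runs from position 12 to position 49, so its length is 49 − 12 + 1 = 38 bp.

38 bp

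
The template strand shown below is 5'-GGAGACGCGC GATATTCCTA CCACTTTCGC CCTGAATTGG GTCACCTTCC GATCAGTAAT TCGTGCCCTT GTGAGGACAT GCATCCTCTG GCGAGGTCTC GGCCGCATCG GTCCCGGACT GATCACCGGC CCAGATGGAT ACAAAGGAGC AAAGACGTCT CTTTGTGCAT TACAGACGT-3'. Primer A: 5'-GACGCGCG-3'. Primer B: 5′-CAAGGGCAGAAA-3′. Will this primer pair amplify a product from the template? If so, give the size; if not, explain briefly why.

Primer B (CAAGGGCAGAAA) does not match the top strand, and its reverse complement TTTCTGCCCTTG does not match either.
With no annealing site for primer B, no amplification occurs.

No product — primer B has no binding site in the template.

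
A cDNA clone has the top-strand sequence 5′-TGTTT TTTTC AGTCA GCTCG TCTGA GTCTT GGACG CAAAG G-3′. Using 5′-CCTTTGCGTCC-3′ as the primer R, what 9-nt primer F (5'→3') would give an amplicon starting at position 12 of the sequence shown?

5'-GTCAGCTCG-3'

The reverse primer's reverse complement GGACGCAAAGG matches the template at positions 31–41; the product starts at position 12.
The forward primer is identical to the top strand over positions 12–20: GTCAGCTCG.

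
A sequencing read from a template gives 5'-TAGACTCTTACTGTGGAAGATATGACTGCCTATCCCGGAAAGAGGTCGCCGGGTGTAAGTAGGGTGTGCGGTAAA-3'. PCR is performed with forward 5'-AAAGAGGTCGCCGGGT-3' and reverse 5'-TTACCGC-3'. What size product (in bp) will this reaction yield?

36 bp

Scanning the template, AAAGAGGTCGCCGGGT occurs at positions 39–54; this primer anneals to the bottom strand there with its 3' end pointing downstream.
Taking the reverse complement of TTACCGC gives GCGGTAA, found at positions 68–74 on the template; the primer anneals here to the top strand with its 3' end pointing upstream.
Product length = (reverse-primer end) − (forward-primer start) + 1 = 74 − 39 + 1 = 36 bp.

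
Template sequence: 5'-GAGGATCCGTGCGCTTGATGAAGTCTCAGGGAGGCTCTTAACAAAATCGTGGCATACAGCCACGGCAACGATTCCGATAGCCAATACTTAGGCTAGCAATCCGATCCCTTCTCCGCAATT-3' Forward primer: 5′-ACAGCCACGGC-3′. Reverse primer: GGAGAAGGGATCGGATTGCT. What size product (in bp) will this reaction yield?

Scanning the template, ACAGCCACGGC occurs at positions 56–66; this primer anneals to the bottom strand there with its 3' end pointing downstream.
Reverse complement of the reverse primer: AGCAATCCGATCCCTTCTCC. This occurs on the top strand at positions 95–114.
The product runs from position 56 to position 114, so its length is 114 − 56 + 1 = 59 bp.

59 bp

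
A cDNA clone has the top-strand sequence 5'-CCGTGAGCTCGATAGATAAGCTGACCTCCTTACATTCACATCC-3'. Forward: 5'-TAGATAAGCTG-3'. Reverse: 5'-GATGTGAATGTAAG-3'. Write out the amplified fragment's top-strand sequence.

5'-TAGATAAGCTGACCTCCTTACATTCACATC-3'

The forward primer matches the template at positions 13–23.
Taking the reverse complement of GATGTGAATGTAAG gives CTTACATTCACATC, found at positions 29–42 on the template; the primer anneals here to the top strand with its 3' end pointing upstream.
The product is the template from position 13 through 42 (30 bp).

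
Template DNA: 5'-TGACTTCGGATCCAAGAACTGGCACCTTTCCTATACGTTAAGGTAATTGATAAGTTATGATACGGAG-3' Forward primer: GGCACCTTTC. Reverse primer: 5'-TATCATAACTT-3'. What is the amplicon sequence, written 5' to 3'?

5'-GGCACCTTTCCTATACGTTAAGGTAATTGATAAGTTATGATA-3'

Scanning the template, GGCACCTTTC occurs at positions 21–30; this primer anneals to the bottom strand there with its 3' end pointing downstream.
Reverse complement of the reverse primer: AAGTTATGATA. This occurs on the top strand at positions 52–62.
The product is the template from position 21 through 62 (42 bp).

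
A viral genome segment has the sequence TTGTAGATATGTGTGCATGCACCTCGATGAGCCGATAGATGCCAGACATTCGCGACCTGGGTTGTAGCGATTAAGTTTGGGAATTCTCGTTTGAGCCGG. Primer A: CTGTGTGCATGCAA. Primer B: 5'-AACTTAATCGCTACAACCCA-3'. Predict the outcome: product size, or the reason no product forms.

No product — primer A has no binding site in the template.

Primer A (CTGTGTGCATGCAA) does not match the top strand, and its reverse complement TTGCATGCACACAG does not match either.
With no annealing site for primer A, no amplification occurs.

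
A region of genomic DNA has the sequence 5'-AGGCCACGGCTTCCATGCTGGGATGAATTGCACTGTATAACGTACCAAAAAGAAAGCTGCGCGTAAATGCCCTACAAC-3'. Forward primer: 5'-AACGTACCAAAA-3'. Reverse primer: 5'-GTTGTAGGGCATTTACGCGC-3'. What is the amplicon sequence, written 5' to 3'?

5'-AACGTACCAAAAAGAAAGCTGCGCGTAAATGCCCTACAAC-3'

Forward primer AACGTACCAAAA is found on the top strand at positions 39–50.
Taking the reverse complement of GTTGTAGGGCATTTACGCGC gives GCGCGTAAATGCCCTACAAC, found at positions 59–78 on the template; the primer anneals here to the top strand with its 3' end pointing upstream.
The product is the template from position 39 through 78 (40 bp).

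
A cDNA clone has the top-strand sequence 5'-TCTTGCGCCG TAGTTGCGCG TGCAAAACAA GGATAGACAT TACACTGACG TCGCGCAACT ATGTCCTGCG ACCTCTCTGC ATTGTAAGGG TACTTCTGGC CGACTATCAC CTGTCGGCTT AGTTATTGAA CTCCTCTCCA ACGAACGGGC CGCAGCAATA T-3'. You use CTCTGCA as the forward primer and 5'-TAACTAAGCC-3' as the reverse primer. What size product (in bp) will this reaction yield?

The forward primer matches the template at positions 75–81.
Taking the reverse complement of TAACTAAGCC gives GGCTTAGTTA, found at positions 116–125 on the template; the primer anneals here to the top strand with its 3' end pointing upstream.
The product runs from position 75 to position 125, so its length is 125 − 75 + 1 = 51 bp.

51 bp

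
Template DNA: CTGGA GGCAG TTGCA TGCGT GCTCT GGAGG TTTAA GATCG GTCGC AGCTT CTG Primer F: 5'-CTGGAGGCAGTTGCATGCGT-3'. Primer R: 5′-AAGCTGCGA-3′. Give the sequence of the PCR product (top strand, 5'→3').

5'-CTGGAGGCAGTTGCATGCGTGCTCTGGAGGTTTAAGATCGGTCGCAGCTT-3'

Forward primer CTGGAGGCAGTTGCATGCGT is found on the top strand at positions 1–20.
The reverse primer's reverse complement is TCGCAGCTT, which matches the template at positions 42–50.
The product is the template from position 1 through 50 (50 bp).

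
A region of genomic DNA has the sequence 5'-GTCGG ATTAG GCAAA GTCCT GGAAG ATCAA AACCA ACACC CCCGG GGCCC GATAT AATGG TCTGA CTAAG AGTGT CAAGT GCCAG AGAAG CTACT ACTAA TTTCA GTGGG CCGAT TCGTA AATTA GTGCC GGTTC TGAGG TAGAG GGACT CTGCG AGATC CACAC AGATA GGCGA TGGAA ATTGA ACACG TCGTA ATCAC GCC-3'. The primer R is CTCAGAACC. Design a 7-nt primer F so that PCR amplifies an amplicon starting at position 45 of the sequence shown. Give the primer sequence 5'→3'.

5'-GGGCCCG-3'

The reverse primer's reverse complement GGTTCTGAG matches the template at positions 131–139; the product starts at position 45.
The forward primer is identical to the top strand over positions 45–51: GGGCCCG.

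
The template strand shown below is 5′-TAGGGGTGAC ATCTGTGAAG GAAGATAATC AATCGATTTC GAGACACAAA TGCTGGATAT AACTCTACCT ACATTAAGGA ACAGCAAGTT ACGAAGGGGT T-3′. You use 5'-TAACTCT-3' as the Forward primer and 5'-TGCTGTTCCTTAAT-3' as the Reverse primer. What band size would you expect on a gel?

Forward primer TAACTCT is found on the top strand at positions 60–66.
Taking the reverse complement of TGCTGTTCCTTAAT gives ATTAAGGAACAGCA, found at positions 73–86 on the template; the primer anneals here to the top strand with its 3' end pointing upstream.
The product runs from position 60 to position 86, so its length is 86 − 60 + 1 = 27 bp.

27 bp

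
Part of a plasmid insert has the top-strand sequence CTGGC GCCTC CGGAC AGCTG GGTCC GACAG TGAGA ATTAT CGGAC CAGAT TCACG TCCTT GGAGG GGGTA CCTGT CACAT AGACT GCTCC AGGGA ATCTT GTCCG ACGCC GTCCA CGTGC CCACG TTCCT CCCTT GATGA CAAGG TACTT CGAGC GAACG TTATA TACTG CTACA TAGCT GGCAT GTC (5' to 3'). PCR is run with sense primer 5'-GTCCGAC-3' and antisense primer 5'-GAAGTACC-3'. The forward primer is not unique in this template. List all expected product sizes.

The forward primer GTCCGAC matches the top strand at positions 22–28, 101–107.
The reverse primer's reverse complement is GGTACTTC, matching at positions 144–151.
Each forward site pairs with the reverse site to give a product ending at position 151: sizes 130, 51 bp.

130 bp, 51 bp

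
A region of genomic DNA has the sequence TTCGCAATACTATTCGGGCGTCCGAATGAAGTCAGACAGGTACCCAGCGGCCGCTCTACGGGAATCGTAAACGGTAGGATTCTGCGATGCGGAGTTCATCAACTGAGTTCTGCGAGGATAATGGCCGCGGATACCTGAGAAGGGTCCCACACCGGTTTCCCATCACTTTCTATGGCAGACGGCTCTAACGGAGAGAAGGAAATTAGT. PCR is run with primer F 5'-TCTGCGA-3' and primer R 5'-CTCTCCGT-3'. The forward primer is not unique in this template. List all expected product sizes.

The forward primer TCTGCGA matches the top strand at positions 81–87, 109–115.
The reverse primer's reverse complement is ACGGAGAG, matching at positions 188–195.
Each forward site pairs with the reverse site to give a product ending at position 195: sizes 115, 87 bp.

115 bp, 87 bp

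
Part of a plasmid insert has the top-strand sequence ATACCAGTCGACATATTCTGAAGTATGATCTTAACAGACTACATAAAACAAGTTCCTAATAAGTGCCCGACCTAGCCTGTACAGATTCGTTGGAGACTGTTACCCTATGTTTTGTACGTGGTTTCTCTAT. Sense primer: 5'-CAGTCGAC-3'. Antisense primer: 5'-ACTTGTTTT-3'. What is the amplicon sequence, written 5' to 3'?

5'-CAGTCGACATATTCTGAAGTATGATCTTAACAGACTACATAAAACAAGT-3'

The forward primer matches the template at positions 5–12.
Taking the reverse complement of ACTTGTTTT gives AAAACAAGT, found at positions 45–53 on the template; the primer anneals here to the top strand with its 3' end pointing upstream.
The product is the template from position 5 through 53 (49 bp).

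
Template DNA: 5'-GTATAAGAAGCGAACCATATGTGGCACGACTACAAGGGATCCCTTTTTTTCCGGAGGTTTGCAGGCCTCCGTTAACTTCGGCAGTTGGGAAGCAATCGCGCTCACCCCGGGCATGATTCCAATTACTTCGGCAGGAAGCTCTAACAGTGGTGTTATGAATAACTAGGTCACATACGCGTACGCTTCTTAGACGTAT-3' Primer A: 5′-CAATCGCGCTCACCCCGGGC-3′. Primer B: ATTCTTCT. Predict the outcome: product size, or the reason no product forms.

No product — primer B has no binding site in the template.

Primer B (ATTCTTCT) does not match the top strand, and its reverse complement AGAAGAAT does not match either.
With no annealing site for primer B, no amplification occurs.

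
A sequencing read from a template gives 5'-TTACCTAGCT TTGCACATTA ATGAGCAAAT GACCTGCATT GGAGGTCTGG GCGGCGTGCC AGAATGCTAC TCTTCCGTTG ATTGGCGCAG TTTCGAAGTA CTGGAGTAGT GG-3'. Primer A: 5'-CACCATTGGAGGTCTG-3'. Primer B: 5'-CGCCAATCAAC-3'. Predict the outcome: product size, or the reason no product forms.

No product — primer A has no binding site in the template.

Primer A (CACCATTGGAGGTCTG) does not match the top strand, and its reverse complement CAGACCTCCAATGGTG does not match either.
With no annealing site for primer A, no amplification occurs.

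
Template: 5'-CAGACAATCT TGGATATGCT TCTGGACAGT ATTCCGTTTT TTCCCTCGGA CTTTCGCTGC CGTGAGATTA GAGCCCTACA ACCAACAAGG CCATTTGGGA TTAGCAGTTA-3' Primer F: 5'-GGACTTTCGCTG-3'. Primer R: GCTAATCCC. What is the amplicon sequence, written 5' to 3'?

5'-GGACTTTCGCTGCCGTGAGATTAGAGCCCTACAACCAACAAGGCCATTTGGGATTAGC-3'

The forward primer matches the template at positions 48–59.
Reverse complement of the reverse primer: GGGATTAGC. This occurs on the top strand at positions 97–105.
The product is the template from position 48 through 105 (58 bp).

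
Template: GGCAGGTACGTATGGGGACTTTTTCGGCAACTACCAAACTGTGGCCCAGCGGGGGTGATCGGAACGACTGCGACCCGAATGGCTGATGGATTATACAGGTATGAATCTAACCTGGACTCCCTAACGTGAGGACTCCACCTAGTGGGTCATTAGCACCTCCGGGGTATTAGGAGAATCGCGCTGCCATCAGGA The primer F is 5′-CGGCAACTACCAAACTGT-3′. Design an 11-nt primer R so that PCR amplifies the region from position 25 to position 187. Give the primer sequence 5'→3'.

5'-ATGGCAGCGCG-3'

The product's 3' end on the top strand is position 187.
The reverse primer anneals to the top strand over positions 177–187, i.e. to CGCGCTGCCAT.
Its sequence written 5'→3' is the reverse complement: ATGGCAGCGCG.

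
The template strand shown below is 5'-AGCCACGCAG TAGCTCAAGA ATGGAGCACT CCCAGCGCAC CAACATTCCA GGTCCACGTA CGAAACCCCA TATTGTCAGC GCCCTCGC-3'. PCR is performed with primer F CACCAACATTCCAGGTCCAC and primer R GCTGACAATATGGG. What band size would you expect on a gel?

The forward primer matches the template at positions 38–57.
Reverse complement of the reverse primer: CCCATATTGTCAGC. This occurs on the top strand at positions 67–80.
The product runs from position 38 to position 80, so its length is 80 − 38 + 1 = 43 bp.

43 bp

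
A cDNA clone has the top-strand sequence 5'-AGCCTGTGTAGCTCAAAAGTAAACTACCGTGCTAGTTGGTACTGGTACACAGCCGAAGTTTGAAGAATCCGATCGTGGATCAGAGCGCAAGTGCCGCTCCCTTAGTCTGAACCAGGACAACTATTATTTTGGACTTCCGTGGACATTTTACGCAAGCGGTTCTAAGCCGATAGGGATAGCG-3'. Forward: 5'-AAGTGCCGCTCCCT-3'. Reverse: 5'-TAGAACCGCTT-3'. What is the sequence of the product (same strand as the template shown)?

5'-AAGTGCCGCTCCCTTAGTCTGAACCAGGACAACTATTATTTTGGACTTCCGTGGACATTTTACGCAAGCGGTTCTA-3'

The forward primer matches the template at positions 89–102.
The reverse primer's reverse complement is AAGCGGTTCTA, which matches the template at positions 154–164.
The product is the template from position 89 through 164 (76 bp).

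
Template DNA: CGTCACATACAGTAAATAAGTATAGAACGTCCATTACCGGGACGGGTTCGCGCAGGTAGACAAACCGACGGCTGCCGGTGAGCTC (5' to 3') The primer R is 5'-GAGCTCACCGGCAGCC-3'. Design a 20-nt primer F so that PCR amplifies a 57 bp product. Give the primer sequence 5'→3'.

5'-GTCCATTACCGGGACGGGTT-3'

The reverse primer's reverse complement GGCTGCCGGTGAGCTC matches the template at positions 70–85, so the product ends at position 85.
A 57 bp product then starts at position 85 − 57 + 1 = 29.
The forward primer is identical to the top strand there: GTCCATTACCGGGACGGGTT.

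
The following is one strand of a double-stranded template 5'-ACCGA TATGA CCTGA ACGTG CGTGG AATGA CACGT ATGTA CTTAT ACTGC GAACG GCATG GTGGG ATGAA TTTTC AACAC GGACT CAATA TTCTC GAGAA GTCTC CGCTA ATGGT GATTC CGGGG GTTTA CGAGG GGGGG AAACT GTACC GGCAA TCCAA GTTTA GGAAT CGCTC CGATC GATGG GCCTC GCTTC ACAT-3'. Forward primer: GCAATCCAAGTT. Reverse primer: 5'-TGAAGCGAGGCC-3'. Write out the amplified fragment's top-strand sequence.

5'-GCAATCCAAGTTTAGGAATCGCTCCGATCGATGGGCCTCGCTTCA-3'

Scanning the template, GCAATCCAAGTT occurs at positions 152–163; this primer anneals to the bottom strand there with its 3' end pointing downstream.
Taking the reverse complement of TGAAGCGAGGCC gives GGCCTCGCTTCA, found at positions 185–196 on the template; the primer anneals here to the top strand with its 3' end pointing upstream.
The product is the template from position 152 through 196 (45 bp).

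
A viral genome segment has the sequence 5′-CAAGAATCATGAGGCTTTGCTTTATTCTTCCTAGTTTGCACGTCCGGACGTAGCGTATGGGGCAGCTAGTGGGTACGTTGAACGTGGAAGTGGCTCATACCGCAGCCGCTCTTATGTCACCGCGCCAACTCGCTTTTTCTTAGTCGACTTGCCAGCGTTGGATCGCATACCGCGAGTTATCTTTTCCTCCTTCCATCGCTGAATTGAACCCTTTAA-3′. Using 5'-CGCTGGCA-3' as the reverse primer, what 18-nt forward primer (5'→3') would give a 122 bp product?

The reverse primer's reverse complement TGCCAGCG matches the template at positions 150–157, so the product ends at position 157.
A 122 bp product then starts at position 157 − 122 + 1 = 36.
The forward primer is identical to the top strand there: TTGCACGTCCGGACGTAG.

5'-TTGCACGTCCGGACGTAG-3'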